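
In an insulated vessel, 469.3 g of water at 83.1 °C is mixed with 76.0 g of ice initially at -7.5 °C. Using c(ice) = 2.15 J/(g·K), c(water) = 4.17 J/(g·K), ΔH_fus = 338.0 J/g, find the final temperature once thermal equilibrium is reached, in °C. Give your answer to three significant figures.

T_f = 59.7 °C

Heat to bring ice to 0 °C and melt it: q₁ = 76.0×2.15×7.5 + 76.0×338.0 = 26914 J
Heat the water can supply cooling to 0 °C: 469.3×4.17×83.1 = 162625 J > q₁, so all ice melts.
Energy balance: 469.3×4.17×(83.1 − T) = 26914 + 76.0×4.17×(T − 0)
1956.981(83.1 − T) = 26914 + 316.92 T
162625 − 26914 = 2273.901 T
T = 135711 / 2273.901 = 59.68 °C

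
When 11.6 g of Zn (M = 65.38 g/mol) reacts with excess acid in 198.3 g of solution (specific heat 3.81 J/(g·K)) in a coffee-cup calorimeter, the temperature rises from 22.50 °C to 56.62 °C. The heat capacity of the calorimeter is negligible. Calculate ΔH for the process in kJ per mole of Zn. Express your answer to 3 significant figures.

|ΔT| = |56.62 − 22.50| = 34.12 °C
|q_surr| = (198.3 × 3.81) × 34.12 = 755.523 × 34.12 = 25780 J
n(Zn) = 11.6 / 65.38 = 0.1774 mol
Temperature rose, so q_rxn = −|q_surr| = -25.78 kJ
ΔH = q_rxn / n = -145.3 kJ/mol

ΔH = -145 kJ/mol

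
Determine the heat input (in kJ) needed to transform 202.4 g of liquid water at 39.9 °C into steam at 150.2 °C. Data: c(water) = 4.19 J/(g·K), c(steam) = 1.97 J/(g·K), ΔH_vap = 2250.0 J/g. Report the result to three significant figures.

q1 (heat water 39.9→100.0 °C): 202.4 × 4.19 × 60.1 = 50968 J
q2 (vaporize at 100 °C): 202.4 × 2250.0 = 455400 J
q3 (heat steam 100.0→150.2 °C): 202.4 × 1.97 × 50.2 = 20016 J
Total: 50968 + 455400 + 20016 = 526384 J = 526 kJ

q = 526 kJ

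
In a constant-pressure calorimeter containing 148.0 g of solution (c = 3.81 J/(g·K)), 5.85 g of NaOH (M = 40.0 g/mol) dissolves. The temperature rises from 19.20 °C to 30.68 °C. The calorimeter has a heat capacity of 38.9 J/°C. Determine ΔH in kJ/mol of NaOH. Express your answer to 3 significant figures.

|ΔT| = |30.68 − 19.20| = 11.48 °C
|q_surr| = (148.0 × 3.81 + 38.9) × 11.48 = 602.78 × 11.48 = 6920 J
n(NaOH) = 5.85 / 40.0 = 0.1463 mol
Temperature rose, so q_rxn = −|q_surr| = -6.920 kJ
ΔH = q_rxn / n = -47.30 kJ/mol

ΔH = -47.3 kJ/mol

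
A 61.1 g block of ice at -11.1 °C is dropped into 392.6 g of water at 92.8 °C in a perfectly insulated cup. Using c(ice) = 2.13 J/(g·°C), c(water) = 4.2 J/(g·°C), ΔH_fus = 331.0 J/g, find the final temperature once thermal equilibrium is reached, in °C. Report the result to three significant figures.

T_f = 68.9 °C

Heat to bring ice to 0 °C and melt it: q₁ = 61.1×2.13×11.1 + 61.1×331.0 = 21669 J
Heat the water can supply cooling to 0 °C: 392.6×4.2×92.8 = 153020 J > q₁, so all ice melts.
Energy balance: 392.6×4.2×(92.8 − T) = 21669 + 61.1×4.2×(T − 0)
1648.92(92.8 − T) = 21669 + 256.62 T
153020 − 21669 = 1905.54 T
T = 131351 / 1905.54 = 68.93 °C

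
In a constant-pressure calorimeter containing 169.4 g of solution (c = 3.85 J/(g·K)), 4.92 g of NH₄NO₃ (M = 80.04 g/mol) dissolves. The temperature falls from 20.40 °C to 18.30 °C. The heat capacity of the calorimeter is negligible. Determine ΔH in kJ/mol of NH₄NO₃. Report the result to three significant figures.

ΔH = 22.3 kJ/mol

|ΔT| = |18.30 − 20.40| = 2.10 °C
|q_surr| = (169.4 × 3.85) × 2.10 = 652.19 × 2.10 = 1370 J
n(NH₄NO₃) = 4.92 / 80.04 = 0.06147 mol
Temperature fell, so q_rxn = +|q_surr| = 1.370 kJ
ΔH = q_rxn / n = 22.29 kJ/mol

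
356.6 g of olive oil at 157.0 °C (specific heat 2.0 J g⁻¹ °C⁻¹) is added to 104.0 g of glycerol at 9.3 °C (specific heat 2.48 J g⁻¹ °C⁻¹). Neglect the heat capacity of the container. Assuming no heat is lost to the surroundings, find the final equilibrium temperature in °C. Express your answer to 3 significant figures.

T_f = 118 °C

Heat lost by olive oil = heat gained by glycerol.
(356.6)(2.0)(157.0 − T) = (104.0)(2.48)(T − 9.3)
713.2 (157.0 − T) = 257.92 (T − 9.3)
111970 − 713.2 T = 257.92 T − 2398.7
114368.7 = 971.12 T
T = 117.8 °C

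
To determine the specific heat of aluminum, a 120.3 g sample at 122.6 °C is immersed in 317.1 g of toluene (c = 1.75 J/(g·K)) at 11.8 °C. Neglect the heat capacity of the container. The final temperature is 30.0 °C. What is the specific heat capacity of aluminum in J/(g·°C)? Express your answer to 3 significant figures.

q_gained = (317.1 × 1.75) × (30.0 − 11.8) = 10100 J
q_lost = 120.3 × c × (122.6 − 30.0) = 11139.78 c
Set equal: c = 10100 / 11139.78 = 0.907 J/(g·°C)

c = 0.907 J/(g·°C)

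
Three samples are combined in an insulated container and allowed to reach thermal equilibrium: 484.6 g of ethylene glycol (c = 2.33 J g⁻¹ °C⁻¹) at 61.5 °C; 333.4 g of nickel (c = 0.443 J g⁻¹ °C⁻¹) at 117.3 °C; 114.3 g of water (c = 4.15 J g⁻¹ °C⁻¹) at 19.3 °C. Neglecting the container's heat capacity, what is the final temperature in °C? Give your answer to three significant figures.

Σ mᵢcᵢ(T − Tᵢ) = 0  ⇒  T = Σ mᵢcᵢTᵢ / Σ mᵢcᵢ
Σ mᵢcᵢ = 484.6×2.33 + 333.4×0.443 + 114.3×4.15 = 1751.1592
Σ mᵢcᵢTᵢ = 1129.118×61.5 + 147.6962×117.3 + 474.345×19.3 = 95920
T = 95920 / 1751.1592 = 54.78 °C

T_f = 54.8 °C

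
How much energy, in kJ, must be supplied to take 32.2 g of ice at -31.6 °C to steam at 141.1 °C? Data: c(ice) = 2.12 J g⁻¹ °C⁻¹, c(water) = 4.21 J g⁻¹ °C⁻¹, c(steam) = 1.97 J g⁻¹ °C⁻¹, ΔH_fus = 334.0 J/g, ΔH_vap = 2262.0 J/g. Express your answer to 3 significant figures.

q1 (heat ice -31.6→0.0 °C): 32.2 × 2.12 × 31.6 = 2157 J
q2 (melt at 0 °C): 32.2 × 334.0 = 10755 J
q3 (heat water 0.0→100.0 °C): 32.2 × 4.21 × 100.0 = 13556 J
q4 (vaporize at 100 °C): 32.2 × 2262.0 = 72836 J
q5 (heat steam 100.0→141.1 °C): 32.2 × 1.97 × 41.1 = 2607 J
Total: 2157 + 10755 + 13556 + 72836 + 2607 = 101911 J = 102 kJ

q = 102 kJ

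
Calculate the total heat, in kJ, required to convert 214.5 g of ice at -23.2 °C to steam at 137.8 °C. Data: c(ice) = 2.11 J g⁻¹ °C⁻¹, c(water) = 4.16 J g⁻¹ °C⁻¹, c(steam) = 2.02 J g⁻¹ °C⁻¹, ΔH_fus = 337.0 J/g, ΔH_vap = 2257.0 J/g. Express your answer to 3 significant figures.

q1 (heat ice -23.2→0.0 °C): 214.5 × 2.11 × 23.2 = 10500 J
q2 (melt at 0 °C): 214.5 × 337.0 = 72287 J
q3 (heat water 0.0→100.0 °C): 214.5 × 4.16 × 100.0 = 89232 J
q4 (vaporize at 100 °C): 214.5 × 2257.0 = 484127 J
q5 (heat steam 100.0→137.8 °C): 214.5 × 2.02 × 37.8 = 16378 J
Total: 10500 + 72287 + 89232 + 484127 + 16378 = 672524 J = 673 kJ

q = 673 kJ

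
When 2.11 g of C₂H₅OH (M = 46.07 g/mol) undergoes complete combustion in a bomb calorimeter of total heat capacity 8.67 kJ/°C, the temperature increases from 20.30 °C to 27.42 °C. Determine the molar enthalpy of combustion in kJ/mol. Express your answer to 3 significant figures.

ΔH = -1350 kJ/mol

ΔT = 27.42 − 20.30 = 7.12 °C
q_cal = C_cal × ΔT = 8.67 × 7.12 = 61.7304 kJ
n = 2.11 / 46.07 = 0.04580 mol
q_rxn = −q_cal = -61.7304 kJ
ΔH = -61.7304 / 0.04580 = -1348 kJ/mol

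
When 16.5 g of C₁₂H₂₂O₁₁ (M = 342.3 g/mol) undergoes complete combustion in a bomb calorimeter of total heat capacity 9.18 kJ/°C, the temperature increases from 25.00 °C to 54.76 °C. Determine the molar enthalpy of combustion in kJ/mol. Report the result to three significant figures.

ΔT = 54.76 − 25.00 = 29.76 °C
q_cal = C_cal × ΔT = 9.18 × 29.76 = 273.1968 kJ
n = 16.5 / 342.3 = 0.04820 mol
q_rxn = −q_cal = -273.1968 kJ
ΔH = -273.1968 / 0.04820 = -5668 kJ/mol

ΔH = -5670 kJ/mol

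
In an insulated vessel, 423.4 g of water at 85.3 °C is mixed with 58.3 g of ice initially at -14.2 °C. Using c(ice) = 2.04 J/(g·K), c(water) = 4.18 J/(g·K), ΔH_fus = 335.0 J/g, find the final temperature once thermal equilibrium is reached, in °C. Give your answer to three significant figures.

T_f = 64.4 °C

Heat to bring ice to 0 °C and melt it: q₁ = 58.3×2.04×14.2 + 58.3×335.0 = 21219 J
Heat the water can supply cooling to 0 °C: 423.4×4.18×85.3 = 150965 J > q₁, so all ice melts.
Energy balance: 423.4×4.18×(85.3 − T) = 21219 + 58.3×4.18×(T − 0)
1769.812(85.3 − T) = 21219 + 243.694 T
150965 − 21219 = 2013.506 T
T = 129746 / 2013.506 = 64.44 °C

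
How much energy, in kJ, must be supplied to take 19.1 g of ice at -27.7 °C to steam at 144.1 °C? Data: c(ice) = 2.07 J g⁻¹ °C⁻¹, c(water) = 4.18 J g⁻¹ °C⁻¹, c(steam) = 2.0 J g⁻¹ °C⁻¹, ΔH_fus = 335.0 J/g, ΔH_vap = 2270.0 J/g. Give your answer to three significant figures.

q1 (heat ice -27.7→0.0 °C): 19.1 × 2.07 × 27.7 = 1095 J
q2 (melt at 0 °C): 19.1 × 335.0 = 6399 J
q3 (heat water 0.0→100.0 °C): 19.1 × 4.18 × 100.0 = 7984 J
q4 (vaporize at 100 °C): 19.1 × 2270.0 = 43357 J
q5 (heat steam 100.0→144.1 °C): 19.1 × 2.0 × 44.1 = 1685 J
Total: 1095 + 6399 + 7984 + 43357 + 1685 = 60520 J = 60.5 kJ

q = 60.5 kJ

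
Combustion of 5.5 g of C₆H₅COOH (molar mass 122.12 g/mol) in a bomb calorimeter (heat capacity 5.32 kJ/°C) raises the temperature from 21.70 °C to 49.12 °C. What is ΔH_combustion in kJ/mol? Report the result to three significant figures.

ΔH = -3240 kJ/mol

ΔT = 49.12 − 21.70 = 27.42 °C
q_cal = C_cal × ΔT = 5.32 × 27.42 = 145.8744 kJ
n = 5.5 / 122.12 = 0.04504 mol
q_rxn = −q_cal = -145.8744 kJ
ΔH = -145.8744 / 0.04504 = -3239 kJ/mol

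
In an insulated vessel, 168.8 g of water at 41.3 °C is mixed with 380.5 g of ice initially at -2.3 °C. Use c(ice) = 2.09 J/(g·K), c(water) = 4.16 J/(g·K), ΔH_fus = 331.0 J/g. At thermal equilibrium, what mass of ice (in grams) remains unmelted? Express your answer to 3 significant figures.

Heat to warm all ice to 0 °C: 380.5×2.09×2.3 = 1829.1 J
Heat released by water cooling to 0 °C: 168.8×4.16×41.3 = 29001 J
29001 J < 1829.1 + 380.5×331.0 = 127774.6 J, so not all ice melts; final T = 0 °C.
Heat left for melting: 29001 − 1829.1 = 27171.9 J
Mass melted = 27171.9 / 331.0 = 82.09 g
Ice remaining = 380.5 − 82.09 = 298.41 g

m_ice remaining = 298 g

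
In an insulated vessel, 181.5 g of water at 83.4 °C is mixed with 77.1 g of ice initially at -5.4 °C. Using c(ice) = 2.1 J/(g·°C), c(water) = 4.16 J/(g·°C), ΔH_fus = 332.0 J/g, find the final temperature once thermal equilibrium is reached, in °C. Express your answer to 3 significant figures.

T_f = 33.9 °C

Heat to bring ice to 0 °C and melt it: q₁ = 77.1×2.1×5.4 + 77.1×332.0 = 26472 J
Heat the water can supply cooling to 0 °C: 181.5×4.16×83.4 = 62970.3 J > q₁, so all ice melts.
Energy balance: 181.5×4.16×(83.4 − T) = 26472 + 77.1×4.16×(T − 0)
755.04(83.4 − T) = 26472 + 320.736 T
62970.3 − 26472 = 1075.776 T
T = 36498.3 / 1075.776 = 33.93 °C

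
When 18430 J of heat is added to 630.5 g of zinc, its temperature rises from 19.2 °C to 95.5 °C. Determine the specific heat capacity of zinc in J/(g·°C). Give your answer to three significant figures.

c = q / (m ΔT) = 18430 / (630.5 × 76.3)
c = 18430 / 48107.15 = 0.383 J/(g·°C)

c = 0.383 J/(g·°C)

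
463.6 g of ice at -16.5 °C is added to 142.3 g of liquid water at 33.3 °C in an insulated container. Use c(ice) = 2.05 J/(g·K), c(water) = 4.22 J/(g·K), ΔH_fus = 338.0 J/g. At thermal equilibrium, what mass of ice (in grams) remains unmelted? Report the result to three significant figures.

m_ice remaining = 451 g

Heat to warm all ice to 0 °C: 463.6×2.05×16.5 = 15681 J
Heat released by water cooling to 0 °C: 142.3×4.22×33.3 = 19997 J
19997 J < 15681 + 463.6×338.0 = 172377.8 J, so not all ice melts; final T = 0 °C.
Heat left for melting: 19997 − 15681 = 4316 J
Mass melted = 4316 / 338.0 = 12.77 g
Ice remaining = 463.6 − 12.77 = 450.83 g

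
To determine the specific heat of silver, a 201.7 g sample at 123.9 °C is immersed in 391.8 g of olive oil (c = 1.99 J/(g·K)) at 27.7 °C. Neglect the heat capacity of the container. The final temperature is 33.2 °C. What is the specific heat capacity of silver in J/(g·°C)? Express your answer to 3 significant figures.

q_gained = (391.8 × 1.99) × (33.2 − 27.7) = 4288 J
q_lost = 201.7 × c × (123.9 − 33.2) = 18294.19 c
Set equal: c = 4288 / 18294.19 = 0.234 J/(g·°C)

c = 0.234 J/(g·°C)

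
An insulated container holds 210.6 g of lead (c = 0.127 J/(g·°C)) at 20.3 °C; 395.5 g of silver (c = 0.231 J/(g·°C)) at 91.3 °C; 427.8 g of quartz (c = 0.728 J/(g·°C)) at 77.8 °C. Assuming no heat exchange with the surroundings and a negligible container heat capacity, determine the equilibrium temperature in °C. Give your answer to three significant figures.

T_f = 77.1 °C

Σ mᵢcᵢ(T − Tᵢ) = 0  ⇒  T = Σ mᵢcᵢTᵢ / Σ mᵢcᵢ
Σ mᵢcᵢ = 210.6×0.127 + 395.5×0.231 + 427.8×0.728 = 429.5451
Σ mᵢcᵢTᵢ = 26.7462×20.3 + 91.3605×91.3 + 311.4384×77.8 = 33114
T = 33114 / 429.5451 = 77.09 °C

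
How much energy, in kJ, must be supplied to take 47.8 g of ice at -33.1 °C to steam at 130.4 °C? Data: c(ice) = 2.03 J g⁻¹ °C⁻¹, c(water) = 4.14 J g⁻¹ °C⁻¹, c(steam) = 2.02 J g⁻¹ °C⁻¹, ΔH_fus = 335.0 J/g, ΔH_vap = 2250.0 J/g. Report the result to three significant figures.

q1 (heat ice -33.1→0.0 °C): 47.8 × 2.03 × 33.1 = 3212 J
q2 (melt at 0 °C): 47.8 × 335.0 = 16013 J
q3 (heat water 0.0→100.0 °C): 47.8 × 4.14 × 100.0 = 19789 J
q4 (vaporize at 100 °C): 47.8 × 2250.0 = 107550 J
q5 (heat steam 100.0→130.4 °C): 47.8 × 2.02 × 30.4 = 2935 J
Total: 3212 + 16013 + 19789 + 107550 + 2935 = 149499 J = 149 kJ

q = 149 kJ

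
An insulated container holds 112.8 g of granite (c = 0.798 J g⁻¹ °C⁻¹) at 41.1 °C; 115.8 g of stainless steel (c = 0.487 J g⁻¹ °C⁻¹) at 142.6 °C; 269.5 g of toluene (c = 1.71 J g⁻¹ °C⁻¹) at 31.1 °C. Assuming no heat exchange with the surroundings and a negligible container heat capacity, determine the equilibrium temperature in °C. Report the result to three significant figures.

T_f = 42.9 °C

Σ mᵢcᵢ(T − Tᵢ) = 0  ⇒  T = Σ mᵢcᵢTᵢ / Σ mᵢcᵢ
Σ mᵢcᵢ = 112.8×0.798 + 115.8×0.487 + 269.5×1.71 = 607.2540
Σ mᵢcᵢTᵢ = 90.0144×41.1 + 56.3946×142.6 + 460.845×31.1 = 26074
T = 26074 / 607.2540 = 42.94 °C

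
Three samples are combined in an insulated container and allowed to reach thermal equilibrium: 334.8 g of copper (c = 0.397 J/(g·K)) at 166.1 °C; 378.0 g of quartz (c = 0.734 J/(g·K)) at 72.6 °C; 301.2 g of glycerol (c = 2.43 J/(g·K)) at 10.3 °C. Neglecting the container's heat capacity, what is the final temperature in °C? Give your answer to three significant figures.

T_f = 43.6 °C

Σ mᵢcᵢ(T − Tᵢ) = 0  ⇒  T = Σ mᵢcᵢTᵢ / Σ mᵢcᵢ
Σ mᵢcᵢ = 334.8×0.397 + 378.0×0.734 + 301.2×2.43 = 1142.2836
Σ mᵢcᵢTᵢ = 132.9156×166.1 + 277.452×72.6 + 731.916×10.3 = 49759
T = 49759 / 1142.2836 = 43.56 °C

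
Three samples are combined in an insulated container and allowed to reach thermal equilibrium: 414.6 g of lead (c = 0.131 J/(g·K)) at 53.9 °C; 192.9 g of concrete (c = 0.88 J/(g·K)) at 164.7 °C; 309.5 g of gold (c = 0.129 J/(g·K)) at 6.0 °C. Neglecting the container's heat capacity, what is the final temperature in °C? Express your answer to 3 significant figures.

Σ mᵢcᵢ(T − Tᵢ) = 0  ⇒  T = Σ mᵢcᵢTᵢ / Σ mᵢcᵢ
Σ mᵢcᵢ = 414.6×0.131 + 192.9×0.88 + 309.5×0.129 = 263.9901
Σ mᵢcᵢTᵢ = 54.3126×53.9 + 169.752×164.7 + 39.9255×6.0 = 31125
T = 31125 / 263.9901 = 117.9 °C

T_f = 118 °C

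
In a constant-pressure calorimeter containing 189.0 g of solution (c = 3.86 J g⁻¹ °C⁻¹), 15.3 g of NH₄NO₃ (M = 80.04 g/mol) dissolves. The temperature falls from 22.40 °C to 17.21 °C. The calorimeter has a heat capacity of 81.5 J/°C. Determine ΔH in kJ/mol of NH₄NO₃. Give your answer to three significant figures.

ΔH = 22.0 kJ/mol

|ΔT| = |17.21 − 22.40| = 5.19 °C
|q_surr| = (189.0 × 3.86 + 81.5) × 5.19 = 811.04 × 5.19 = 4209 J
n(NH₄NO₃) = 15.3 / 80.04 = 0.1912 mol
Temperature fell, so q_rxn = +|q_surr| = 4.209 kJ
ΔH = q_rxn / n = 22.01 kJ/mol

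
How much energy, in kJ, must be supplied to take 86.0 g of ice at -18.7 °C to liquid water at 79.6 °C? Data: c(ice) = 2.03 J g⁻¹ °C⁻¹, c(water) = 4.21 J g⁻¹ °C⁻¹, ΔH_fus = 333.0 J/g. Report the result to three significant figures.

q1 (heat ice -18.7→0.0 °C): 86.0 × 2.03 × 18.7 = 3265 J
q2 (melt at 0 °C): 86.0 × 333.0 = 28638 J
q3 (heat water 0.0→79.6 °C): 86.0 × 4.21 × 79.6 = 28820 J
Total: 3265 + 28638 + 28820 = 60723 J = 60.7 kJ

q = 60.7 kJ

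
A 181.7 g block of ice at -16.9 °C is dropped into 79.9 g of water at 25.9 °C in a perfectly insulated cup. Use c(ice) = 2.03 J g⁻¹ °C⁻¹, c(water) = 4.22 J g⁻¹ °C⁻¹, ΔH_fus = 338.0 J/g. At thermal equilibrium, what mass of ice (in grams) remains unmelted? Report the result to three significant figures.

Heat to warm all ice to 0 °C: 181.7×2.03×16.9 = 6233.6 J
Heat released by water cooling to 0 °C: 79.9×4.22×25.9 = 8732.9 J
8732.9 J < 6233.6 + 181.7×338.0 = 67648.2 J, so not all ice melts; final T = 0 °C.
Heat left for melting: 8732.9 − 6233.6 = 2499.3 J
Mass melted = 2499.3 / 338.0 = 7.394 g
Ice remaining = 181.7 − 7.394 = 174.306 g

m_ice remaining = 174 g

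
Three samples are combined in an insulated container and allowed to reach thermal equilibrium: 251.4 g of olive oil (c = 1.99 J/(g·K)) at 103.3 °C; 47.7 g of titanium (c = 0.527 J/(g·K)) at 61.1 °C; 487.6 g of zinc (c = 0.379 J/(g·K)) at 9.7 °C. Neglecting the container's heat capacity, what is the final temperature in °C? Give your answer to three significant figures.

T_f = 77.5 °C

Σ mᵢcᵢ(T − Tᵢ) = 0  ⇒  T = Σ mᵢcᵢTᵢ / Σ mᵢcᵢ
Σ mᵢcᵢ = 251.4×1.99 + 47.7×0.527 + 487.6×0.379 = 710.2243
Σ mᵢcᵢTᵢ = 500.286×103.3 + 25.1379×61.1 + 184.8004×9.7 = 55008
T = 55008 / 710.2243 = 77.45 °C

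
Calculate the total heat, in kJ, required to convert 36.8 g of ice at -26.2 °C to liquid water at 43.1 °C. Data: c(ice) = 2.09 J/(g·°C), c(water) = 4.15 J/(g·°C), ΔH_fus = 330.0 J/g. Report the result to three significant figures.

q = 20.7 kJ

q1 (heat ice -26.2→0.0 °C): 36.8 × 2.09 × 26.2 = 2015 J
q2 (melt at 0 °C): 36.8 × 330.0 = 12144 J
q3 (heat water 0.0→43.1 °C): 36.8 × 4.15 × 43.1 = 6582 J
Total: 2015 + 12144 + 6582 = 20741 J = 20.7 kJ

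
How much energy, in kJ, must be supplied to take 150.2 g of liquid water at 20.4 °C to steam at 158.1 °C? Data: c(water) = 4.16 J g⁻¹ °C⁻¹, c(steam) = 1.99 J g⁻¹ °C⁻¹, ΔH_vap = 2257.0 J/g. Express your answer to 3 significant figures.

q = 406 kJ

q1 (heat water 20.4→100.0 °C): 150.2 × 4.16 × 79.6 = 49737 J
q2 (vaporize at 100 °C): 150.2 × 2257.0 = 339001 J
q3 (heat steam 100.0→158.1 °C): 150.2 × 1.99 × 58.1 = 17366 J
Total: 49737 + 339001 + 17366 = 406104 J = 406 kJ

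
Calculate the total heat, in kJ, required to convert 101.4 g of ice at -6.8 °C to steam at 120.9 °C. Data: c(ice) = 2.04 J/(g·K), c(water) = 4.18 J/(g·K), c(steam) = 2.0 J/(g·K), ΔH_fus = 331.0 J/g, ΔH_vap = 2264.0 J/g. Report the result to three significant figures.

q1 (heat ice -6.8→0.0 °C): 101.4 × 2.04 × 6.8 = 1407 J
q2 (melt at 0 °C): 101.4 × 331.0 = 33563 J
q3 (heat water 0.0→100.0 °C): 101.4 × 4.18 × 100.0 = 42385 J
q4 (vaporize at 100 °C): 101.4 × 2264.0 = 229570 J
q5 (heat steam 100.0→120.9 °C): 101.4 × 2.0 × 20.9 = 4239 J
Total: 1407 + 33563 + 42385 + 229570 + 4239 = 311164 J = 311 kJ

q = 311 kJ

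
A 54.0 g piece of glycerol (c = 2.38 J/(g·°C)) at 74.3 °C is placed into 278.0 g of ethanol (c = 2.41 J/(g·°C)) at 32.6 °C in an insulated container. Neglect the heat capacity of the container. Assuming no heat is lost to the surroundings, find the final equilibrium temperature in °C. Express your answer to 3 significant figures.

Heat lost by glycerol = heat gained by ethanol.
(54.0)(2.38)(74.3 − T) = (278.0)(2.41)(T − 32.6)
128.52 (74.3 − T) = 669.98 (T − 32.6)
9549.0 − 128.52 T = 669.98 T − 21841
31390.0 = 798.50 T
T = 39.31 °C

T_f = 39.3 °C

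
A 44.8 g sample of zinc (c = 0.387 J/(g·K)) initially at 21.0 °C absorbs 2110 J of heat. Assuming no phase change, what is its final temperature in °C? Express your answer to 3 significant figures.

ΔT = q / (m c) = 2110 / (44.8 × 0.387) = 121.7 °C
T_f = 21.0 + 121.7 = 142.7 °C

T_f = 143 °C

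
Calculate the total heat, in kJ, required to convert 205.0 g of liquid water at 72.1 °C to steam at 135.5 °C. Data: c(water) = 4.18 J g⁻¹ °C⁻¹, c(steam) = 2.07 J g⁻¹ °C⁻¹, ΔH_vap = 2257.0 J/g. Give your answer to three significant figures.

q = 502 kJ

q1 (heat water 72.1→100.0 °C): 205.0 × 4.18 × 27.9 = 23908 J
q2 (vaporize at 100 °C): 205.0 × 2257.0 = 462685 J
q3 (heat steam 100.0→135.5 °C): 205.0 × 2.07 × 35.5 = 15064 J
Total: 23908 + 462685 + 15064 = 501657 J = 502 kJ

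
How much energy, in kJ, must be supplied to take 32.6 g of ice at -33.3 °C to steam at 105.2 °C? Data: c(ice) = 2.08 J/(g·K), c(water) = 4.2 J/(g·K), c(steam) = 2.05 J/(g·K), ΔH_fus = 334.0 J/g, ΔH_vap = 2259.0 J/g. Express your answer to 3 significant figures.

q = 101 kJ

q1 (heat ice -33.3→0.0 °C): 32.6 × 2.08 × 33.3 = 2258 J
q2 (melt at 0 °C): 32.6 × 334.0 = 10888 J
q3 (heat water 0.0→100.0 °C): 32.6 × 4.2 × 100.0 = 13692 J
q4 (vaporize at 100 °C): 32.6 × 2259.0 = 73643 J
q5 (heat steam 100.0→105.2 °C): 32.6 × 2.05 × 5.2 = 348 J
Total: 2258 + 10888 + 13692 + 73643 + 348 = 100829 J = 101 kJ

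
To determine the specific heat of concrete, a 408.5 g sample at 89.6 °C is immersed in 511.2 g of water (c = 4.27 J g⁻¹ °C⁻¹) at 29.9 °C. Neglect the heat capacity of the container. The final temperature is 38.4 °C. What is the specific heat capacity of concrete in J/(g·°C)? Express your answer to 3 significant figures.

c = 0.887 J/(g·°C)

q_gained = (511.2 × 4.27) × (38.4 − 29.9) = 18550 J
q_lost = 408.5 × c × (89.6 − 38.4) = 20915.2 c
Set equal: c = 18550 / 20915.2 = 0.887 J/(g·°C)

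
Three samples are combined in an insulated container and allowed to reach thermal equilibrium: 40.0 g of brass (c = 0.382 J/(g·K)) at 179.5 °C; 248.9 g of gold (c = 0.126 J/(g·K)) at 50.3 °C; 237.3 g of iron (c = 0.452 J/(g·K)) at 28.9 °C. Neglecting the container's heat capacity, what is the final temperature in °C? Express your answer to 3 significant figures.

Σ mᵢcᵢ(T − Tᵢ) = 0  ⇒  T = Σ mᵢcᵢTᵢ / Σ mᵢcᵢ
Σ mᵢcᵢ = 40.0×0.382 + 248.9×0.126 + 237.3×0.452 = 153.9010
Σ mᵢcᵢTᵢ = 15.28×179.5 + 31.3614×50.3 + 107.2596×28.9 = 7420.0
T = 7420.0 / 153.9010 = 48.21 °C

T_f = 48.2 °C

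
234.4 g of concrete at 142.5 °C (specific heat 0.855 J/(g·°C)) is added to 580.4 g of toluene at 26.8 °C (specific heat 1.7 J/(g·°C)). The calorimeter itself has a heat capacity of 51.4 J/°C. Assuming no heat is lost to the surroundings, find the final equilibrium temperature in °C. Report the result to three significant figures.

T_f = 45.5 °C

Heat lost by concrete = heat gained by toluene + calorimeter.
(234.4)(0.855)(142.5 − T) = [(580.4)(1.7) + 51.4](T − 26.8)
200.412 (142.5 − T) = 1038.08 (T − 26.8)
28559 − 200.412 T = 1038.08 T − 27821
56380 = 1238.492 T
T = 45.52 °C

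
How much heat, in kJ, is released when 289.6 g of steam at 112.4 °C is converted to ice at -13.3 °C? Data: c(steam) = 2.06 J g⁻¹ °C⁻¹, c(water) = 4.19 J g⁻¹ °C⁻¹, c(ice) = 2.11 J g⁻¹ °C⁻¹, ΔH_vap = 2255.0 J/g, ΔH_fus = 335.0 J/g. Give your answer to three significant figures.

q = 887 kJ

q1 (cool steam 112.4→100 °C): 289.6 × 2.06 × 12.4 = 7398 J
q2 (condense at 100 °C): 289.6 × 2255.0 = 653048 J
q3 (cool water 100→0 °C): 289.6 × 4.19 × 100.0 = 121342 J
q4 (freeze at 0 °C): 289.6 × 335.0 = 97016 J
q5 (cool ice 0→-13.3 °C): 289.6 × 2.11 × 13.3 = 8127 J
Total: 7398 + 653048 + 121342 + 97016 + 8127 = 886931 J = 887 kJ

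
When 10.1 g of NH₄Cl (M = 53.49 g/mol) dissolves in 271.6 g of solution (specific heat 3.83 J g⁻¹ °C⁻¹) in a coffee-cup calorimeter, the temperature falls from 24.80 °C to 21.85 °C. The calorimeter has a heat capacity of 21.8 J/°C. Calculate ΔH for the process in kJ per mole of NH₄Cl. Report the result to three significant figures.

|ΔT| = |21.85 − 24.80| = 2.95 °C
|q_surr| = (271.6 × 3.83 + 21.8) × 2.95 = 1062.028 × 2.95 = 3133 J
n(NH₄Cl) = 10.1 / 53.49 = 0.1888 mol
Temperature fell, so q_rxn = +|q_surr| = 3.133 kJ
ΔH = q_rxn / n = 16.59 kJ/mol

ΔH = 16.6 kJ/mol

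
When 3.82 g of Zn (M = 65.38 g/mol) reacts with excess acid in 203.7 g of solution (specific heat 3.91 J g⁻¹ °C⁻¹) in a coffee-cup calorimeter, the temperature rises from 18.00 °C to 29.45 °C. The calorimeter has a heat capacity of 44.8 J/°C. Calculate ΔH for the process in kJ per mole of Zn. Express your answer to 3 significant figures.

ΔH = -165 kJ/mol

|ΔT| = |29.45 − 18.00| = 11.45 °C
|q_surr| = (203.7 × 3.91 + 44.8) × 11.45 = 841.267 × 11.45 = 9633 J
n(Zn) = 3.82 / 65.38 = 0.05843 mol
Temperature rose, so q_rxn = −|q_surr| = -9.633 kJ
ΔH = q_rxn / n = -164.9 kJ/mol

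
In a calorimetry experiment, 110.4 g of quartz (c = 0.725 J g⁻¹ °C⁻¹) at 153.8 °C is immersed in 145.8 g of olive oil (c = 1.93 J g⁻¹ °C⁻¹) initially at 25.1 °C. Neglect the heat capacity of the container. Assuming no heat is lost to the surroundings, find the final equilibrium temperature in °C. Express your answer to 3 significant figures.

Heat lost by quartz = heat gained by olive oil.
(110.4)(0.725)(153.8 − T) = (145.8)(1.93)(T − 25.1)
80.04 (153.8 − T) = 281.394 (T − 25.1)
12310 − 80.04 T = 281.394 T − 7063.0
19373.0 = 361.434 T
T = 53.60 °C

T_f = 53.6 °C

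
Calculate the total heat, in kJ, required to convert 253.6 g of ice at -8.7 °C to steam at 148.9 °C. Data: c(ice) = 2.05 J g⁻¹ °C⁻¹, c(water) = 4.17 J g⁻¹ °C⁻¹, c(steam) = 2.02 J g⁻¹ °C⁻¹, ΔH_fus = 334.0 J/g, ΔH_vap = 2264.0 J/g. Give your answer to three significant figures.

q1 (heat ice -8.7→0.0 °C): 253.6 × 2.05 × 8.7 = 4523 J
q2 (melt at 0 °C): 253.6 × 334.0 = 84702 J
q3 (heat water 0.0→100.0 °C): 253.6 × 4.17 × 100.0 = 105751 J
q4 (vaporize at 100 °C): 253.6 × 2264.0 = 574150 J
q5 (heat steam 100.0→148.9 °C): 253.6 × 2.02 × 48.9 = 25050 J
Total: 4523 + 84702 + 105751 + 574150 + 25050 = 794176 J = 794 kJ

q = 794 kJ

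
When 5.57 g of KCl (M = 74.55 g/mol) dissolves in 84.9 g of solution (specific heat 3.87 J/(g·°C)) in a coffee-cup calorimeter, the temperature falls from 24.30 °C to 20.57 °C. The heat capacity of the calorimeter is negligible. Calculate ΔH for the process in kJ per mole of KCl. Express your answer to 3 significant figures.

ΔH = 16.4 kJ/mol

|ΔT| = |20.57 − 24.30| = 3.73 °C
|q_surr| = (84.9 × 3.87) × 3.73 = 328.563 × 3.73 = 1226 J
n(KCl) = 5.57 / 74.55 = 0.07471 mol
Temperature fell, so q_rxn = +|q_surr| = 1.226 kJ
ΔH = q_rxn / n = 16.41 kJ/mol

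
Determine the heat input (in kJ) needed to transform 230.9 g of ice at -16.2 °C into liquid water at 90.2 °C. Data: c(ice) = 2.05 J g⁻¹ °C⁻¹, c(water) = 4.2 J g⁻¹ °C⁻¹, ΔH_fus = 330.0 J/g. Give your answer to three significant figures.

q1 (heat ice -16.2→0.0 °C): 230.9 × 2.05 × 16.2 = 7668 J
q2 (melt at 0 °C): 230.9 × 330.0 = 76197 J
q3 (heat water 0.0→90.2 °C): 230.9 × 4.2 × 90.2 = 87474 J
Total: 7668 + 76197 + 87474 = 171339 J = 171 kJ

q = 171 kJ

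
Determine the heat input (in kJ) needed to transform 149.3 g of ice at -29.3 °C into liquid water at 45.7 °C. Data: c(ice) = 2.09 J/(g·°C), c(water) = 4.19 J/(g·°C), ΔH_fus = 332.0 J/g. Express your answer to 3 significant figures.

q = 87.3 kJ

q1 (heat ice -29.3→0.0 °C): 149.3 × 2.09 × 29.3 = 9143 J
q2 (melt at 0 °C): 149.3 × 332.0 = 49568 J
q3 (heat water 0.0→45.7 °C): 149.3 × 4.19 × 45.7 = 28588 J
Total: 9143 + 49568 + 28588 = 87299 J = 87.3 kJ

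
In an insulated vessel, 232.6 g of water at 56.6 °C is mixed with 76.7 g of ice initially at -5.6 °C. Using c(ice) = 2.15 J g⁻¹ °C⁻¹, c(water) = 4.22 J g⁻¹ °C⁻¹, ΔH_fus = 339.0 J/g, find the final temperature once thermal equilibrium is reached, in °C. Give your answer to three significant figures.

T_f = 21.9 °C

Heat to bring ice to 0 °C and melt it: q₁ = 76.7×2.15×5.6 + 76.7×339.0 = 26925 J
Heat the water can supply cooling to 0 °C: 232.6×4.22×56.6 = 55557.0 J > q₁, so all ice melts.
Energy balance: 232.6×4.22×(56.6 − T) = 26925 + 76.7×4.22×(T − 0)
981.572(56.6 − T) = 26925 + 323.674 T
55557.0 − 26925 = 1305.246 T
T = 28632.0 / 1305.246 = 21.94 °C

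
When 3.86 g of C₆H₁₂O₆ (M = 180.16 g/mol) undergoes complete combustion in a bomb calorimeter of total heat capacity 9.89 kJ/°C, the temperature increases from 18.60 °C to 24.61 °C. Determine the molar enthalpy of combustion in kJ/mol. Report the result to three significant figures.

ΔT = 24.61 − 18.60 = 6.01 °C
q_cal = C_cal × ΔT = 9.89 × 6.01 = 59.4389 kJ
n = 3.86 / 180.16 = 0.02143 mol
q_rxn = −q_cal = -59.4389 kJ
ΔH = -59.4389 / 0.02143 = -2774 kJ/mol

ΔH = -2770 kJ/mol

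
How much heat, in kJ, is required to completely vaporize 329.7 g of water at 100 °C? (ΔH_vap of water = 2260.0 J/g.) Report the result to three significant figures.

q = m × ΔH_vap = 329.7 × 2260.0 = 745100 J = 745 kJ

q = 745 kJ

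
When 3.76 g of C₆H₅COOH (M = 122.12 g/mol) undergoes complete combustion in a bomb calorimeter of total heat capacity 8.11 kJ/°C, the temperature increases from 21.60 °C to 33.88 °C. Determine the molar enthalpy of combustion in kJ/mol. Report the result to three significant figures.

ΔT = 33.88 − 21.60 = 12.28 °C
q_cal = C_cal × ΔT = 8.11 × 12.28 = 99.5908 kJ
n = 3.76 / 122.12 = 0.03079 mol
q_rxn = −q_cal = -99.5908 kJ
ΔH = -99.5908 / 0.03079 = -3234.5 kJ/mol

ΔH = -3230 kJ/mol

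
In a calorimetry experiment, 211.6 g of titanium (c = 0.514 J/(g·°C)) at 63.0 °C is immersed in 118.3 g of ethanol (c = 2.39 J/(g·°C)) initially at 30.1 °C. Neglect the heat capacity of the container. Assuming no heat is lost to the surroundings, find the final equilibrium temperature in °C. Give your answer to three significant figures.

Heat lost by titanium = heat gained by ethanol.
(211.6)(0.514)(63.0 − T) = (118.3)(2.39)(T − 30.1)
108.7624 (63.0 − T) = 282.737 (T − 30.1)
6852.0 − 108.7624 T = 282.737 T − 8510.4
15362.4 = 391.4994 T
T = 39.24 °C

T_f = 39.2 °C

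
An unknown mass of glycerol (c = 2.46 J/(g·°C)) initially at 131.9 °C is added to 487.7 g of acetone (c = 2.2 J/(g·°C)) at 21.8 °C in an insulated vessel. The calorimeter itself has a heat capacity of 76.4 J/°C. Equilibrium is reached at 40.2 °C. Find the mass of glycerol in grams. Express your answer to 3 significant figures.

q_gained = (487.7 × 2.2 + 76.4) × (40.2 − 21.8) = 21148 J
q_lost = m × 2.46 × (131.9 − 40.2) = 225.582 m
m = 21148 / 225.582 = 93.7 g

m = 93.7 g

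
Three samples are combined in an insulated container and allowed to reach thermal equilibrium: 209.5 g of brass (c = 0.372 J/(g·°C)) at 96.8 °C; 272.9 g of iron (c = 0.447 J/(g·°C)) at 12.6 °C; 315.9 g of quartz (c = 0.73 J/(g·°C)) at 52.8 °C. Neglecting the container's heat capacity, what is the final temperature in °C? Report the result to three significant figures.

Σ mᵢcᵢ(T − Tᵢ) = 0  ⇒  T = Σ mᵢcᵢTᵢ / Σ mᵢcᵢ
Σ mᵢcᵢ = 209.5×0.372 + 272.9×0.447 + 315.9×0.73 = 430.5273
Σ mᵢcᵢTᵢ = 77.934×96.8 + 121.9863×12.6 + 230.607×52.8 = 21257
T = 21257 / 430.5273 = 49.37 °C

T_f = 49.4 °C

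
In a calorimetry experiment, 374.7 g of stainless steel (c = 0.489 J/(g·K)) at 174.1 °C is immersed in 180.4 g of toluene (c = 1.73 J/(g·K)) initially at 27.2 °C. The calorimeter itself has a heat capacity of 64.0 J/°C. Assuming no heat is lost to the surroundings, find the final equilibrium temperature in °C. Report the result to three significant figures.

T_f = 75.3 °C

Heat lost by stainless steel = heat gained by toluene + calorimeter.
(374.7)(0.489)(174.1 − T) = [(180.4)(1.73) + 64.0](T − 27.2)
183.2283 (174.1 − T) = 376.092 (T − 27.2)
31900 − 183.2283 T = 376.092 T − 10230
42130 = 559.3203 T
T = 75.32 °C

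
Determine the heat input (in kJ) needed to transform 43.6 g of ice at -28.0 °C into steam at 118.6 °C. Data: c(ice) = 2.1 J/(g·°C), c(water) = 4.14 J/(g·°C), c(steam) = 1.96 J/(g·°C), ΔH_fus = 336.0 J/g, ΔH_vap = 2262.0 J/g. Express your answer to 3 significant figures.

q = 135 kJ

q1 (heat ice -28.0→0.0 °C): 43.6 × 2.1 × 28.0 = 2564 J
q2 (melt at 0 °C): 43.6 × 336.0 = 14650 J
q3 (heat water 0.0→100.0 °C): 43.6 × 4.14 × 100.0 = 18050 J
q4 (vaporize at 100 °C): 43.6 × 2262.0 = 98623 J
q5 (heat steam 100.0→118.6 °C): 43.6 × 1.96 × 18.6 = 1589 J
Total: 2564 + 14650 + 18050 + 98623 + 1589 = 135476 J = 135 kJ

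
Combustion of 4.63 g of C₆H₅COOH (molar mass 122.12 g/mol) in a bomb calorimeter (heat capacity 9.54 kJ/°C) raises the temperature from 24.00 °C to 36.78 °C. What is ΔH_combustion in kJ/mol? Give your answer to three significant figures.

ΔT = 36.78 − 24.00 = 12.78 °C
q_cal = C_cal × ΔT = 9.54 × 12.78 = 121.9212 kJ
n = 4.63 / 122.12 = 0.03791 mol
q_rxn = −q_cal = -121.9212 kJ
ΔH = -121.9212 / 0.03791 = -3216 kJ/mol

ΔH = -3220 kJ/mol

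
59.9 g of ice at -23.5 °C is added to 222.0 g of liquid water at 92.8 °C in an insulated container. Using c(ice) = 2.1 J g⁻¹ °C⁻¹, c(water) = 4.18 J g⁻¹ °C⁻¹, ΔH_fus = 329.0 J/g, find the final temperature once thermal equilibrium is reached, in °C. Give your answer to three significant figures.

T_f = 53.8 °C

Heat to bring ice to 0 °C and melt it: q₁ = 59.9×2.1×23.5 + 59.9×329.0 = 22663 J
Heat the water can supply cooling to 0 °C: 222.0×4.18×92.8 = 86114.7 J > q₁, so all ice melts.
Energy balance: 222.0×4.18×(92.8 − T) = 22663 + 59.9×4.18×(T − 0)
927.96(92.8 − T) = 22663 + 250.382 T
86114.7 − 22663 = 1178.342 T
T = 63451.7 / 1178.342 = 53.848 °C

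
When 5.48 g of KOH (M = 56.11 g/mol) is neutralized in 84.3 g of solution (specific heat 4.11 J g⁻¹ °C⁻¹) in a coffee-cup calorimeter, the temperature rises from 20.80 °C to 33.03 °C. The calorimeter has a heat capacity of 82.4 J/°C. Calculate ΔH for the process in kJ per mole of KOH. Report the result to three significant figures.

|ΔT| = |33.03 − 20.80| = 12.23 °C
|q_surr| = (84.3 × 4.11 + 82.4) × 12.23 = 428.873 × 12.23 = 5245 J
n(KOH) = 5.48 / 56.11 = 0.09767 mol
Temperature rose, so q_rxn = −|q_surr| = -5.245 kJ
ΔH = q_rxn / n = -53.70 kJ/mol

ΔH = -53.7 kJ/mol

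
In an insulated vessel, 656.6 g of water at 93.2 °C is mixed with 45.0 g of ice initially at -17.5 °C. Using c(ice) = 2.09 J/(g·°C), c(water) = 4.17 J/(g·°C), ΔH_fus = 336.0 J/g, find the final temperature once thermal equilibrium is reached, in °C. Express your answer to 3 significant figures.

T_f = 81.5 °C

Heat to bring ice to 0 °C and melt it: q₁ = 45.0×2.09×17.5 + 45.0×336.0 = 16766 J
Heat the water can supply cooling to 0 °C: 656.6×4.17×93.2 = 255184 J > q₁, so all ice melts.
Energy balance: 656.6×4.17×(93.2 − T) = 16766 + 45.0×4.17×(T − 0)
2738.022(93.2 − T) = 16766 + 187.65 T
255184 − 16766 = 2925.672 T
T = 238418 / 2925.672 = 81.49 °C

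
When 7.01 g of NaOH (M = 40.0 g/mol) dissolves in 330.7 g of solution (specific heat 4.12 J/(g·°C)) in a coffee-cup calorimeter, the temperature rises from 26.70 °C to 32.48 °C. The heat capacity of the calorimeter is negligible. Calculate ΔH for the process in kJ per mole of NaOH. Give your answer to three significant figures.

|ΔT| = |32.48 − 26.70| = 5.78 °C
|q_surr| = (330.7 × 4.12) × 5.78 = 1362.484 × 5.78 = 7875 J
n(NaOH) = 7.01 / 40.0 = 0.1753 mol
Temperature rose, so q_rxn = −|q_surr| = -7.875 kJ
ΔH = q_rxn / n = -44.92 kJ/mol

ΔH = -44.9 kJ/mol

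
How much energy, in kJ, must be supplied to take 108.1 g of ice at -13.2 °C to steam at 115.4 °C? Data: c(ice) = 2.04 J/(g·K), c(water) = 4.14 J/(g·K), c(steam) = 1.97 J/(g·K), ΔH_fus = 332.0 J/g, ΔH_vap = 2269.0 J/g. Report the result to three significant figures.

q1 (heat ice -13.2→0.0 °C): 108.1 × 2.04 × 13.2 = 2911 J
q2 (melt at 0 °C): 108.1 × 332.0 = 35889 J
q3 (heat water 0.0→100.0 °C): 108.1 × 4.14 × 100.0 = 44753 J
q4 (vaporize at 100 °C): 108.1 × 2269.0 = 245279 J
q5 (heat steam 100.0→115.4 °C): 108.1 × 1.97 × 15.4 = 3280 J
Total: 2911 + 35889 + 44753 + 245279 + 3280 = 332112 J = 332 kJ

q = 332 kJ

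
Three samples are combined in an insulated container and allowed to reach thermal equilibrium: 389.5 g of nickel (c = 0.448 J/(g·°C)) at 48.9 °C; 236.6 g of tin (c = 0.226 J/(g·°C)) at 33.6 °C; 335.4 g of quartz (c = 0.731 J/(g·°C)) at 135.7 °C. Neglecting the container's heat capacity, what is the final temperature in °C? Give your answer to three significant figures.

T_f = 92.1 °C

Σ mᵢcᵢ(T − Tᵢ) = 0  ⇒  T = Σ mᵢcᵢTᵢ / Σ mᵢcᵢ
Σ mᵢcᵢ = 389.5×0.448 + 236.6×0.226 + 335.4×0.731 = 473.1450
Σ mᵢcᵢTᵢ = 174.496×48.9 + 53.4716×33.6 + 245.1774×135.7 = 43600
T = 43600 / 473.1450 = 92.149 °C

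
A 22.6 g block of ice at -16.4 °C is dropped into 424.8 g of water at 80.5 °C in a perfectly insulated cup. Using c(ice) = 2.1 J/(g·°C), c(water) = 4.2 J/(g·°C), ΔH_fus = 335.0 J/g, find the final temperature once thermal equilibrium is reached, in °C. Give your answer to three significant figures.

T_f = 72.0 °C

Heat to bring ice to 0 °C and melt it: q₁ = 22.6×2.1×16.4 + 22.6×335.0 = 8349.3 J
Heat the water can supply cooling to 0 °C: 424.8×4.2×80.5 = 143625 J > q₁, so all ice melts.
Energy balance: 424.8×4.2×(80.5 − T) = 8349.3 + 22.6×4.2×(T − 0)
1784.16(80.5 − T) = 8349.3 + 94.92 T
143625 − 8349.3 = 1879.08 T
T = 135275.7 / 1879.08 = 71.99 °C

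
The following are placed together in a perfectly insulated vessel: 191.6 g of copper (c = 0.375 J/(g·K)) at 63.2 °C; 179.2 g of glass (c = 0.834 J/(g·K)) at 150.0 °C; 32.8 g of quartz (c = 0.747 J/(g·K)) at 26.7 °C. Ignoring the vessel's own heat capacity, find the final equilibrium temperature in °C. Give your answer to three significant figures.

Σ mᵢcᵢ(T − Tᵢ) = 0  ⇒  T = Σ mᵢcᵢTᵢ / Σ mᵢcᵢ
Σ mᵢcᵢ = 191.6×0.375 + 179.2×0.834 + 32.8×0.747 = 245.8044
Σ mᵢcᵢTᵢ = 71.85×63.2 + 149.4528×150.0 + 24.5016×26.7 = 27613
T = 27613 / 245.8044 = 112.3 °C

T_f = 112 °C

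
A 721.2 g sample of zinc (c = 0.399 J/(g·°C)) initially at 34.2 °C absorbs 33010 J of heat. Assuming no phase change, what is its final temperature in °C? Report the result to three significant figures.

ΔT = q / (m c) = 33010 / (721.2 × 0.399) = 114.7 °C
T_f = 34.2 + 114.7 = 148.9 °C

T_f = 149 °C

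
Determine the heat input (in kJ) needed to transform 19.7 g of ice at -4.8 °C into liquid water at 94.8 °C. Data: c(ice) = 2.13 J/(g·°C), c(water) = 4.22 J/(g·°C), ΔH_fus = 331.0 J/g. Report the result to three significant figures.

q = 14.6 kJ

q1 (heat ice -4.8→0.0 °C): 19.7 × 2.13 × 4.8 = 201 J
q2 (melt at 0 °C): 19.7 × 331.0 = 6521 J
q3 (heat water 0.0→94.8 °C): 19.7 × 4.22 × 94.8 = 7881 J
Total: 201 + 6521 + 7881 = 14603 J = 14.6 kJ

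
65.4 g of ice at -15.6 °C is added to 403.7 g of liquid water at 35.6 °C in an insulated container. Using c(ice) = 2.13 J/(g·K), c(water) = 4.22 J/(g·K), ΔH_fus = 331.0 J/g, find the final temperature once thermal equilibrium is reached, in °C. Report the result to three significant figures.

T_f = 18.6 °C

Heat to bring ice to 0 °C and melt it: q₁ = 65.4×2.13×15.6 + 65.4×331.0 = 23821 J
Heat the water can supply cooling to 0 °C: 403.7×4.22×35.6 = 60648.7 J > q₁, so all ice melts.
Energy balance: 403.7×4.22×(35.6 − T) = 23821 + 65.4×4.22×(T − 0)
1703.614(35.6 − T) = 23821 + 275.988 T
60648.7 − 23821 = 1979.602 T
T = 36827.7 / 1979.602 = 18.60 °C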